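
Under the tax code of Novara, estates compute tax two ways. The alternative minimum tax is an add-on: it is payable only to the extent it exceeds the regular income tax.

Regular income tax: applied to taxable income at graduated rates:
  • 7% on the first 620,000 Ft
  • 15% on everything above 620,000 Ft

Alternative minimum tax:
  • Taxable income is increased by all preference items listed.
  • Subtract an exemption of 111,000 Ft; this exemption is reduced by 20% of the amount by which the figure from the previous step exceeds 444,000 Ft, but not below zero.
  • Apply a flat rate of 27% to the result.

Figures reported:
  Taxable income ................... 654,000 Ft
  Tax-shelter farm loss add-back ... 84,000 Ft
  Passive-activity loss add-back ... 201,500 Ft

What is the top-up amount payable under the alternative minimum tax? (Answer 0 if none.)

Regular income tax:
  620,000 Ft × 7% = 43,400 Ft
  34,000 Ft × 15% = 5,100 Ft
  → 48,500 Ft

Alternative minimum tax:
  Adjusted income: 654,000 Ft + 84,000 Ft + 201,500 Ft = 939,500 Ft
  Exemption: 111,000 Ft − 20% × (939,500 Ft − 444,000 Ft) = 111,000 Ft − 99,100 Ft = 11,900 Ft
  Base: 939,500 Ft − 11,900 Ft = 927,600 Ft
  927,600 Ft × 27% = 250,452 Ft

Excess of alternative minimum tax over regular income tax: 250,452 Ft − 48,500 Ft = 201,952 Ft.

201,952 Ft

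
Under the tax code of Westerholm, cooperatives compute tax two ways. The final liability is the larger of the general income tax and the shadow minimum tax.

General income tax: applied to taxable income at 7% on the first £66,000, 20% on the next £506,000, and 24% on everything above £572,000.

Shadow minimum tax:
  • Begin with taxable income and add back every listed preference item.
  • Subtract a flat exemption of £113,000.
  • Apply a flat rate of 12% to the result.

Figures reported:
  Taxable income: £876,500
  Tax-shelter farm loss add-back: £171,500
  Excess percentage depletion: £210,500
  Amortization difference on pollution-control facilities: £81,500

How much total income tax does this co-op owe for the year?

£178,900

General income tax:
  £66,000 × 7% = £4,620
  £506,000 × 20% = £101,200
  £304,500 × 24% = £73,080
  → £178,900

Shadow minimum tax:
  Adjusted income: £876,500 + £171,500 + £210,500 + £81,500 = £1,340,000
  Less exemption £113,000 → base £1,227,000
  £1,227,000 × 12% = £147,240

£178,900 > £147,240, so the general income tax governs.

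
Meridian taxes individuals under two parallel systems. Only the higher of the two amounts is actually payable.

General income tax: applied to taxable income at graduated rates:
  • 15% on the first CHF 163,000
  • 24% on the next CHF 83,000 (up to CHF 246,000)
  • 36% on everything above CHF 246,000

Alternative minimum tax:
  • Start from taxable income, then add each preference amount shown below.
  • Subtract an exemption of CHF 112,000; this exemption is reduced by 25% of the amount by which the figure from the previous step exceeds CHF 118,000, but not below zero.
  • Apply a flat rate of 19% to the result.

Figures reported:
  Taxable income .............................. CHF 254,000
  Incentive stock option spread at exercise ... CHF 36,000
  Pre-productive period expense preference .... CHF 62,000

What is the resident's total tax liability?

CHF 56,715

General income tax:
  CHF 163,000 × 15% = CHF 24,450
  CHF 83,000 × 24% = CHF 19,920
  CHF 8,000 × 36% = CHF 2,880
  → CHF 47,250

Alternative minimum tax:
  Adjusted income: CHF 254,000 + CHF 36,000 + CHF 62,000 = CHF 352,000
  Exemption: CHF 112,000 − 25% × (CHF 352,000 − CHF 118,000) = CHF 112,000 − CHF 58,500 = CHF 53,500
  Base: CHF 352,000 − CHF 53,500 = CHF 298,500
  CHF 298,500 × 19% = CHF 56,715

CHF 56,715 > CHF 47,250, so the alternative minimum tax is the binding amount.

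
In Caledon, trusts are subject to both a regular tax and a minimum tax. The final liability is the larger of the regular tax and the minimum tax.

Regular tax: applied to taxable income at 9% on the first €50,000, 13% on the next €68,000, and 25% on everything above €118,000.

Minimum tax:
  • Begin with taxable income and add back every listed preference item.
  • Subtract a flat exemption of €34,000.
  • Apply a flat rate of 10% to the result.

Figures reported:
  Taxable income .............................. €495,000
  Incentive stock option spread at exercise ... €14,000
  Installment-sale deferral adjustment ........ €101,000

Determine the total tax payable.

Minimum tax:
  Adjusted income: €495,000 + €14,000 + €101,000 = €610,000
  Less exemption €34,000 → base €576,000
  €576,000 × 10% = €57,600

Regular tax:
  €50,000 × 9% = €4,500
  €68,000 × 13% = €8,840
  €377,000 × 25% = €94,250
  → €107,590

€107,590 > €57,600, so the regular tax governs.

€107,590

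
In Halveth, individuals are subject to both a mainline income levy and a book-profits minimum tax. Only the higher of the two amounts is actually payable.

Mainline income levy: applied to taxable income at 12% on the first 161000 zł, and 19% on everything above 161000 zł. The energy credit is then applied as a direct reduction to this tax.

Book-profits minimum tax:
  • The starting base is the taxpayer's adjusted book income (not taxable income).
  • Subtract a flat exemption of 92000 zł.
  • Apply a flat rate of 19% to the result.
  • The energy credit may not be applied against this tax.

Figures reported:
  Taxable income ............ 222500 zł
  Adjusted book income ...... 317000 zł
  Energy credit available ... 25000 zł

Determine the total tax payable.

42750 zł

Book-profits minimum tax:
  Base (adjusted book income): 317000 zł
  Less exemption 92000 zł → base 225000 zł
  225000 zł × 19% = 42750 zł

Mainline income levy:
  161000 zł × 12% = 19320 zł
  61500 zł × 19% = 11685 zł
  → 31005 zł
  Less energy credit 25000 zł → 6005 zł

42750 zł > 6005 zł, so the book-profits minimum tax is the binding amount.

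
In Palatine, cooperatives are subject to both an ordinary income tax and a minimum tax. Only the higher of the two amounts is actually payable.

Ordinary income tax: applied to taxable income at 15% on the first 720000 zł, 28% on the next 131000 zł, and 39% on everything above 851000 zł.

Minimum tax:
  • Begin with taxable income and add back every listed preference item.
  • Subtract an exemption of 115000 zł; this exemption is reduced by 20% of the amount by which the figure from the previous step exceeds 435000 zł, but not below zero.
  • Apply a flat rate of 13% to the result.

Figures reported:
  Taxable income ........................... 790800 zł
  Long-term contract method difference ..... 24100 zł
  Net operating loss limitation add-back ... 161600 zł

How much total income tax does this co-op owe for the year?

127824 zł

Minimum tax:
  Adjusted income: 790800 zł + 24100 zł + 161600 zł = 976500 zł
  Exemption: 115000 zł − 20% × (976500 zł − 435000 zł) = 115000 zł − 108300 zł = 6700 zł
  Base: 976500 zł − 6700 zł = 969800 zł
  969800 zł × 13% = 126074 zł

Ordinary income tax:
  720000 zł × 15% = 108000 zł
  70800 zł × 28% = 19824 zł
  → 127824 zł

127824 zł > 126074 zł, so the ordinary income tax governs.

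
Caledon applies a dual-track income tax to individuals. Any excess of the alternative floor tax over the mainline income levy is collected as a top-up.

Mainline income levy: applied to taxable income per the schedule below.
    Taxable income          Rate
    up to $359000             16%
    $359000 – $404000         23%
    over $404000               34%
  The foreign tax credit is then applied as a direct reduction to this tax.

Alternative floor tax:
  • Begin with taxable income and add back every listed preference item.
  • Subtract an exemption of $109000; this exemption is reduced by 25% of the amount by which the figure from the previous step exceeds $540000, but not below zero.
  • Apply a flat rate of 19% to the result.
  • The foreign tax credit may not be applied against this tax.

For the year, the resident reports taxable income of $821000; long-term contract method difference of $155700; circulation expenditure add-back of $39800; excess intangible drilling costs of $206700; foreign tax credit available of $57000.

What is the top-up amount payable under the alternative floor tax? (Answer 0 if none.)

Alternative floor tax:
  Adjusted income: $821000 + $155700 + $39800 + $206700 = $1223200
  Exemption: 25% × ($1223200 − $540000) = $170800 ≥ $109000, so the exemption is fully phased out
  Base: $1223200 − $0 = $1223200
  $1223200 × 19% = $232408

Mainline income levy:
  $359000 × 16% = $57440
  $45000 × 23% = $10350
  $417000 × 34% = $141780
  → $209570
  Less foreign tax credit $57000 → $152570

Excess of alternative floor tax over mainline income levy: $232408 − $152570 = $79838.

$79838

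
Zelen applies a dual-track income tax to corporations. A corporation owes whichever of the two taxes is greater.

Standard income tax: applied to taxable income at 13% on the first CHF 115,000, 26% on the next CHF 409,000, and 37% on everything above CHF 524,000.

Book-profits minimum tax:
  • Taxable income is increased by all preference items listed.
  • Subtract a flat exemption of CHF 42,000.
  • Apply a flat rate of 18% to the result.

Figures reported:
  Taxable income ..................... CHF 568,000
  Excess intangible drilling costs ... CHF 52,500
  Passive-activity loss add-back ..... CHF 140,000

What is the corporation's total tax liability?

CHF 137,570

Book-profits minimum tax:
  Adjusted income: CHF 568,000 + CHF 52,500 + CHF 140,000 = CHF 760,500
  Less exemption CHF 42,000 → base CHF 718,500
  CHF 718,500 × 18% = CHF 129,330

Standard income tax:
  CHF 115,000 × 13% = CHF 14,950
  CHF 409,000 × 26% = CHF 106,340
  CHF 44,000 × 37% = CHF 16,280
  → CHF 137,570

CHF 137,570 > CHF 129,330, so the standard income tax governs.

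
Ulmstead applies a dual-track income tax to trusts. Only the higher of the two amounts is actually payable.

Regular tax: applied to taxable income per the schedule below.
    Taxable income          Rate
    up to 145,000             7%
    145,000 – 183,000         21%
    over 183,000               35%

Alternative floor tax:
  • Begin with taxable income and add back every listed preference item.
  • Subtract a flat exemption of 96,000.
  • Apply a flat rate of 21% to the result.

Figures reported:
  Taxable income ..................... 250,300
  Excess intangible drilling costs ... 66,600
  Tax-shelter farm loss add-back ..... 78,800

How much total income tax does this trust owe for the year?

62,937

Alternative floor tax:
  Adjusted income: 250,300 + 66,600 + 78,800 = 395,700
  Less exemption 96,000 → base 299,700
  299,700 × 21% = 62,937

Regular tax:
  145,000 × 7% = 10,150
  38,000 × 21% = 7,980
  67,300 × 35% = 23,555
  → 41,685

62,937 > 41,685, so the alternative floor tax is the binding amount.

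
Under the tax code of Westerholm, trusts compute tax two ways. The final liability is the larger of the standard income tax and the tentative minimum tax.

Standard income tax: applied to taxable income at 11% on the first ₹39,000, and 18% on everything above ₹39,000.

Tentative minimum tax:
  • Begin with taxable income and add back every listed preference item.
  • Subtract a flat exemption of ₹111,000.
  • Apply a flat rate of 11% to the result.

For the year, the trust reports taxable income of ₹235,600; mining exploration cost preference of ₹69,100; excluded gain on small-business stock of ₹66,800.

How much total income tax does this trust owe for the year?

Standard income tax:
  ₹39,000 × 11% = ₹4,290
  ₹196,600 × 18% = ₹35,388
  → ₹39,678

Tentative minimum tax:
  Adjusted income: ₹235,600 + ₹69,100 + ₹66,800 = ₹371,500
  Less exemption ₹111,000 → base ₹260,500
  ₹260,500 × 11% = ₹28,655

₹39,678 > ₹28,655, so the standard income tax governs.

₹39,678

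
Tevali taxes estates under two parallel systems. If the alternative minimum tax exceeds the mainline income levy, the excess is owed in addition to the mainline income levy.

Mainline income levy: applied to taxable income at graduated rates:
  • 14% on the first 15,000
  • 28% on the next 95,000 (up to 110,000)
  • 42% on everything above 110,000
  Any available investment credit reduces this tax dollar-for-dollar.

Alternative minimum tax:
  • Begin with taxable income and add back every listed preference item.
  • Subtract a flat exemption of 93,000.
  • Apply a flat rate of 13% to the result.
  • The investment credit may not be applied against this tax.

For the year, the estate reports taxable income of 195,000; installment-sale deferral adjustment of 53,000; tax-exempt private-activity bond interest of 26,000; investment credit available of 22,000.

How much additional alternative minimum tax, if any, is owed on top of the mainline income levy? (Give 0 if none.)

0

Alternative minimum tax:
  Adjusted income: 195,000 + 53,000 + 26,000 = 274,000
  Less exemption 93,000 → base 181,000
  181,000 × 13% = 23,530

Mainline income levy:
  15,000 × 14% = 2,100
  95,000 × 28% = 26,600
  85,000 × 42% = 35,700
  → 64,400
  Less investment credit 22,000 → 42,400

23,530 ≤ 42,400, so no add-on is due.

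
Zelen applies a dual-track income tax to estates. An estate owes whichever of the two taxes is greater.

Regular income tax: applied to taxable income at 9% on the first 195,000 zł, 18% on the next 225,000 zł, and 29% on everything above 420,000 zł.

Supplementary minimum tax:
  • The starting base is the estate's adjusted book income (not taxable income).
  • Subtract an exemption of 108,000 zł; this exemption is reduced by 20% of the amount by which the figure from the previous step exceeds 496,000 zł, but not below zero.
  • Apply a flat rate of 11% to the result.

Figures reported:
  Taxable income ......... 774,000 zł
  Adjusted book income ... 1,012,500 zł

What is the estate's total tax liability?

160,710 zł

Regular income tax:
  195,000 zł × 9% = 17,550 zł
  225,000 zł × 18% = 40,500 zł
  354,000 zł × 29% = 102,660 zł
  → 160,710 zł

Supplementary minimum tax:
  Base (adjusted book income): 1,012,500 zł
  Exemption: 108,000 zł − 20% × (1,012,500 zł − 496,000 zł) = 108,000 zł − 103,300 zł = 4,700 zł
  Base: 1,012,500 zł − 4,700 zł = 1,007,800 zł
  1,007,800 zł × 11% = 110,858 zł

160,710 zł > 110,858 zł, so the regular income tax governs.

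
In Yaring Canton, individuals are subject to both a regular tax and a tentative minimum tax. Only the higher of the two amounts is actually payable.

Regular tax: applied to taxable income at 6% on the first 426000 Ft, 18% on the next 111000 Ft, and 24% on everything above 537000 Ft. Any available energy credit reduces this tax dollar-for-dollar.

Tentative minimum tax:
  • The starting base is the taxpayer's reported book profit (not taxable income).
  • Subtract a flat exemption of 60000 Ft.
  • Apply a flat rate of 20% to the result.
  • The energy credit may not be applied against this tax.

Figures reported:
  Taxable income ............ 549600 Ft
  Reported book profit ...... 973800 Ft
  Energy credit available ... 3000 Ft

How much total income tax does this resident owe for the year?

182760 Ft

Regular tax:
  426000 Ft × 6% = 25560 Ft
  111000 Ft × 18% = 19980 Ft
  12600 Ft × 24% = 3024 Ft
  → 48564 Ft
  Less energy credit 3000 Ft → 45564 Ft

Tentative minimum tax:
  Base (reported book profit): 973800 Ft
  Less exemption 60000 Ft → base 913800 Ft
  913800 Ft × 20% = 182760 Ft

182760 Ft > 45564 Ft, so the tentative minimum tax is the binding amount.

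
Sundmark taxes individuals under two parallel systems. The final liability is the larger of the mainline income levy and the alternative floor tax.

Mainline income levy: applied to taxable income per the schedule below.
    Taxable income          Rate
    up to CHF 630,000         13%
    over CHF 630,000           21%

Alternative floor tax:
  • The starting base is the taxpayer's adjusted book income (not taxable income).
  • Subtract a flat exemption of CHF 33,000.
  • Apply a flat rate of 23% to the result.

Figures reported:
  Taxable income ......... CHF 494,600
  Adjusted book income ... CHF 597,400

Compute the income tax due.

Mainline income levy:
  CHF 494,600 × 13% = CHF 64,298

Alternative floor tax:
  Base (adjusted book income): CHF 597,400
  Less exemption CHF 33,000 → base CHF 564,400
  CHF 564,400 × 23% = CHF 129,812

CHF 129,812 > CHF 64,298, so the alternative floor tax is the binding amount.

CHF 129,812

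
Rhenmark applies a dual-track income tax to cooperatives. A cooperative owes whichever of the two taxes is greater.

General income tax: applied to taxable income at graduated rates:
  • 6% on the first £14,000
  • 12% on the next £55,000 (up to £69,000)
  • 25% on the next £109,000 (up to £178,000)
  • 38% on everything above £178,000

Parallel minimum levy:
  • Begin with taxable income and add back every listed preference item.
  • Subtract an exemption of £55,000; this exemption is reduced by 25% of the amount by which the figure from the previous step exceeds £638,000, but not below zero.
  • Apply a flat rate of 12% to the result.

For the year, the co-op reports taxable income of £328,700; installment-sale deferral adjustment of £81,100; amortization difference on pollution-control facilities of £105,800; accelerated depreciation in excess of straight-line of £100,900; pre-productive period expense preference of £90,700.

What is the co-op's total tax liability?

Parallel minimum levy:
  Adjusted income: £328,700 + £81,100 + £105,800 + £100,900 + £90,700 = £707,200
  Exemption: £55,000 − 25% × (£707,200 − £638,000) = £55,000 − £17,300 = £37,700
  Base: £707,200 − £37,700 = £669,500
  £669,500 × 12% = £80,340

General income tax:
  £14,000 × 6% = £840
  £55,000 × 12% = £6,600
  £109,000 × 25% = £27,250
  £150,700 × 38% = £57,266
  → £91,956

£91,956 > £80,340, so the general income tax governs.

£91,956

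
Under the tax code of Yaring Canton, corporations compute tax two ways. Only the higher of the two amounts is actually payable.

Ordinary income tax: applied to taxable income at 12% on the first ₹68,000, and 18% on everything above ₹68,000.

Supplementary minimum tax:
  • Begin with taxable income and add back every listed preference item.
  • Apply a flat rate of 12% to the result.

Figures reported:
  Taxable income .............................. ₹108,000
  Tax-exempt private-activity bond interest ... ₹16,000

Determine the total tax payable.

₹15,360

Ordinary income tax:
  ₹68,000 × 12% = ₹8,160
  ₹40,000 × 18% = ₹7,200
  → ₹15,360

Supplementary minimum tax:
  Adjusted income: ₹108,000 + ₹16,000 = ₹124,000
  ₹124,000 × 12% = ₹14,880

₹15,360 > ₹14,880, so the ordinary income tax governs.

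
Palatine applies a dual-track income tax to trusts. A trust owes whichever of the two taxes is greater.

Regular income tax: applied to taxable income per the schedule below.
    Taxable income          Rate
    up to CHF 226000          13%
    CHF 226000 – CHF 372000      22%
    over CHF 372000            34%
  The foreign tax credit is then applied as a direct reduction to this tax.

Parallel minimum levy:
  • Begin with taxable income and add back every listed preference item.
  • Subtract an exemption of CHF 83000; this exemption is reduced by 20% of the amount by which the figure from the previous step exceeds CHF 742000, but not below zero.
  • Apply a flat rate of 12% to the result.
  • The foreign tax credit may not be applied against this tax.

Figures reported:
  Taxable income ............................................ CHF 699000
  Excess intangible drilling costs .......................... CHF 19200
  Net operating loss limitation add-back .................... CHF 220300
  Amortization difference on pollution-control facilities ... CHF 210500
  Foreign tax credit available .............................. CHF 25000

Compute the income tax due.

CHF 147680

Regular income tax:
  CHF 226000 × 13% = CHF 29380
  CHF 146000 × 22% = CHF 32120
  CHF 327000 × 34% = CHF 111180
  → CHF 172680
  Less foreign tax credit CHF 25000 → CHF 147680

Parallel minimum levy:
  Adjusted income: CHF 699000 + CHF 19200 + CHF 220300 + CHF 210500 = CHF 1149000
  Exemption: CHF 83000 − 20% × (CHF 1149000 − CHF 742000) = CHF 83000 − CHF 81400 = CHF 1600
  Base: CHF 1149000 − CHF 1600 = CHF 1147400
  CHF 1147400 × 12% = CHF 137688

CHF 147680 > CHF 137688, so the regular income tax governs.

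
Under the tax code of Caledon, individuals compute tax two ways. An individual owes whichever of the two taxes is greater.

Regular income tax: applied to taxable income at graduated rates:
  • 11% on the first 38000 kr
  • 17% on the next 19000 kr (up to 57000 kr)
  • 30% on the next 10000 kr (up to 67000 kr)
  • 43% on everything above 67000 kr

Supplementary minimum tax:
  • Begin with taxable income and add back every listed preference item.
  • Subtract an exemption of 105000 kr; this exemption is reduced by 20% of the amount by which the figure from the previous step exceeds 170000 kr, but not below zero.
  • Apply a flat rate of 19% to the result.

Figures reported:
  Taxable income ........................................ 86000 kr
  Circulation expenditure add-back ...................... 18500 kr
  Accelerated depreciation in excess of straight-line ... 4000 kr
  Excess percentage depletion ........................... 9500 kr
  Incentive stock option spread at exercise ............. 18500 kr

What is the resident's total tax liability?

Regular income tax:
  38000 kr × 11% = 4180 kr
  19000 kr × 17% = 3230 kr
  10000 kr × 30% = 3000 kr
  19000 kr × 43% = 8170 kr
  → 18580 kr

Supplementary minimum tax:
  Adjusted income: 86000 kr + 18500 kr + 4000 kr + 9500 kr + 18500 kr = 136500 kr
  Exemption: 136500 kr ≤ 170000 kr, so full 105000 kr applies
  Base: 136500 kr − 105000 kr = 31500 kr
  31500 kr × 19% = 5985 kr

18580 kr > 5985 kr, so the regular income tax governs.

18580 kr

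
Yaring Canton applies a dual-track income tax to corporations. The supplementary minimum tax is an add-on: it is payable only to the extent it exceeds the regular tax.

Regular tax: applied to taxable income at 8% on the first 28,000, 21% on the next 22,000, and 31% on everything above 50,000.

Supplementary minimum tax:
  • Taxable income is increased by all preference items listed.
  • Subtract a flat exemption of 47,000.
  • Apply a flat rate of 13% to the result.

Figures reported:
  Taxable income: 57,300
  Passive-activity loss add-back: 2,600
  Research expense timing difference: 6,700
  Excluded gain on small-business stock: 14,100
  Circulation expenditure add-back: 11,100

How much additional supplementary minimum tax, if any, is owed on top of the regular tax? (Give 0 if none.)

0

Supplementary minimum tax:
  Adjusted income: 57,300 + 2,600 + 6,700 + 14,100 + 11,100 = 91,800
  Less exemption 47,000 → base 44,800
  44,800 × 13% = 5,824

Regular tax:
  28,000 × 8% = 2,240
  22,000 × 21% = 4,620
  7,300 × 31% = 2,263
  → 9,123

5,824 ≤ 9,123, so no add-on is due.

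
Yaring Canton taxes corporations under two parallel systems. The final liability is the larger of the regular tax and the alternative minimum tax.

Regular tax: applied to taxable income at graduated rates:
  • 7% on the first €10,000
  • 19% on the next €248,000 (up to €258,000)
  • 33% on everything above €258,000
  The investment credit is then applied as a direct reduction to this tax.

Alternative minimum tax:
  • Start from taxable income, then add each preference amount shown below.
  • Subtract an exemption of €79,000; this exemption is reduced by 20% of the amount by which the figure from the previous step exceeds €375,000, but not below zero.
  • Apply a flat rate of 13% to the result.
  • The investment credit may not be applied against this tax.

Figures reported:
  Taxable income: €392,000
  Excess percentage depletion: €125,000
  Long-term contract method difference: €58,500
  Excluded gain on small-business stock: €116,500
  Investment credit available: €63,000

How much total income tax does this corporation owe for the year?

Alternative minimum tax:
  Adjusted income: €392,000 + €125,000 + €58,500 + €116,500 = €692,000
  Exemption: €79,000 − 20% × (€692,000 − €375,000) = €79,000 − €63,400 = €15,600
  Base: €692,000 − €15,600 = €676,400
  €676,400 × 13% = €87,932

Regular tax:
  €10,000 × 7% = €700
  €248,000 × 19% = €47,120
  €134,000 × 33% = €44,220
  → €92,040
  Less investment credit €63,000 → €29,040

€87,932 > €29,040, so the alternative minimum tax is the binding amount.

€87,932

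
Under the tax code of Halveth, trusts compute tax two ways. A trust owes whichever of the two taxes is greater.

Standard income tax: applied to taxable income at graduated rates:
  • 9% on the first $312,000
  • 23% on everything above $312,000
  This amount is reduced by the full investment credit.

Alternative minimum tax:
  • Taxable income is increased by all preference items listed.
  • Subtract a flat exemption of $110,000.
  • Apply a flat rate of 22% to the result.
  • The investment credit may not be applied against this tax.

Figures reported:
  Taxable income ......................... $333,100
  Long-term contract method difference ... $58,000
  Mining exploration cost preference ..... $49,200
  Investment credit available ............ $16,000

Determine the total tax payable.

Standard income tax:
  $312,000 × 9% = $28,080
  $21,100 × 23% = $4,853
  → $32,933
  Less investment credit $16,000 → $16,933

Alternative minimum tax:
  Adjusted income: $333,100 + $58,000 + $49,200 = $440,300
  Less exemption $110,000 → base $330,300
  $330,300 × 22% = $72,666

$72,666 > $16,933, so the alternative minimum tax is the binding amount.

$72,666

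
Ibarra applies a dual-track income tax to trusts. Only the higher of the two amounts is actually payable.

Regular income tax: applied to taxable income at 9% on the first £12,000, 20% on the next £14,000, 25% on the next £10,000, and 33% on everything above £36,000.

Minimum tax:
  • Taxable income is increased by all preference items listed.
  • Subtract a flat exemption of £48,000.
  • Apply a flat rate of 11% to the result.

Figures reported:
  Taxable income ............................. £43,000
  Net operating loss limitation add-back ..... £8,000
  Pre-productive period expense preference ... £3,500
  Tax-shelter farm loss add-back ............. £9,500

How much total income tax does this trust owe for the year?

Regular income tax:
  £12,000 × 9% = £1,080
  £14,000 × 20% = £2,800
  £10,000 × 25% = £2,500
  £7,000 × 33% = £2,310
  → £8,690

Minimum tax:
  Adjusted income: £43,000 + £8,000 + £3,500 + £9,500 = £64,000
  Less exemption £48,000 → base £16,000
  £16,000 × 11% = £1,760

£8,690 > £1,760, so the regular income tax governs.

£8,690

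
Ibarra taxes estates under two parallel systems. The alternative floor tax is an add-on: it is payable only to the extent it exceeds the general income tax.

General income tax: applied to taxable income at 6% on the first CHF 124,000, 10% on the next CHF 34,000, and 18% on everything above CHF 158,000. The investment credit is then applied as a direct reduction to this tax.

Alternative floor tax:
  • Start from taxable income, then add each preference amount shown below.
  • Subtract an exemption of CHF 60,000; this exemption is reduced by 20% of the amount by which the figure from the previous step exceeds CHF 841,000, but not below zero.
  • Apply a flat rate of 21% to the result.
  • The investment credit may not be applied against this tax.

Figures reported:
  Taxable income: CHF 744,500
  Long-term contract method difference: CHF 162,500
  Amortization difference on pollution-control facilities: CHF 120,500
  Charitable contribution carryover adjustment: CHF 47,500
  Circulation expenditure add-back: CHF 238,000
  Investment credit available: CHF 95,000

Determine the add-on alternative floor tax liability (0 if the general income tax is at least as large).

CHF 254,320

General income tax:
  CHF 124,000 × 6% = CHF 7,440
  CHF 34,000 × 10% = CHF 3,400
  CHF 586,500 × 18% = CHF 105,570
  → CHF 116,410
  Less investment credit CHF 95,000 → CHF 21,410

Alternative floor tax:
  Adjusted income: CHF 744,500 + CHF 162,500 + CHF 120,500 + CHF 47,500 + CHF 238,000 = CHF 1,313,000
  Exemption: 20% × (CHF 1,313,000 − CHF 841,000) = CHF 94,400 ≥ CHF 60,000, so the exemption is fully phased out
  Base: CHF 1,313,000 − CHF 0 = CHF 1,313,000
  CHF 1,313,000 × 21% = CHF 275,730

Excess of alternative floor tax over general income tax: CHF 275,730 − CHF 21,410 = CHF 254,320.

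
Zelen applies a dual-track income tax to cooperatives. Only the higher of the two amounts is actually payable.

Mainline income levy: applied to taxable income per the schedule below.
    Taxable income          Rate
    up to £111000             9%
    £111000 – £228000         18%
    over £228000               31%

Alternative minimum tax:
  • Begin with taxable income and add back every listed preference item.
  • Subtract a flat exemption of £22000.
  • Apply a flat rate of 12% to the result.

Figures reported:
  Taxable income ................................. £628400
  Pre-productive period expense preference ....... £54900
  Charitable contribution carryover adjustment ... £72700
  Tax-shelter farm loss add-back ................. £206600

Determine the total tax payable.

Mainline income levy:
  £111000 × 9% = £9990
  £117000 × 18% = £21060
  £400400 × 31% = £124124
  → £155174

Alternative minimum tax:
  Adjusted income: £628400 + £54900 + £72700 + £206600 = £962600
  Less exemption £22000 → base £940600
  £940600 × 12% = £112872

£155174 > £112872, so the mainline income levy governs.

£155174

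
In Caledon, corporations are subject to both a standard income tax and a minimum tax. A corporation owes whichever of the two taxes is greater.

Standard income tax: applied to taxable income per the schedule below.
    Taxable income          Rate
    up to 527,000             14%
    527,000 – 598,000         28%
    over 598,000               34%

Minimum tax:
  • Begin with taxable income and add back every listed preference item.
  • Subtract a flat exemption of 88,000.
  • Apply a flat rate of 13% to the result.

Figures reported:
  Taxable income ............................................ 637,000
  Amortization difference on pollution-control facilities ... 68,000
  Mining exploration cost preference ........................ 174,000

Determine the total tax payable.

Standard income tax:
  527,000 × 14% = 73,780
  71,000 × 28% = 19,880
  39,000 × 34% = 13,260
  → 106,920

Minimum tax:
  Adjusted income: 637,000 + 68,000 + 174,000 = 879,000
  Less exemption 88,000 → base 791,000
  791,000 × 13% = 102,830

106,920 > 102,830, so the standard income tax governs.

106,920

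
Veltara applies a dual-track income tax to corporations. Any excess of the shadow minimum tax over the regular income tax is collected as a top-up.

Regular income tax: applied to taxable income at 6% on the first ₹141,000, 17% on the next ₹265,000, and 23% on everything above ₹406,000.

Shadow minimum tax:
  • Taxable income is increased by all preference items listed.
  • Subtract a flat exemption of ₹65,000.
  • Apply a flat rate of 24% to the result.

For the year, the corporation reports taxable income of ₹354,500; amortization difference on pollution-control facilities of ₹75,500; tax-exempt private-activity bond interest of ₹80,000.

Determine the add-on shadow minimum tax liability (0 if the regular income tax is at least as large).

₹62,045

Regular income tax:
  ₹141,000 × 6% = ₹8,460
  ₹213,500 × 17% = ₹36,295
  → ₹44,755

Shadow minimum tax:
  Adjusted income: ₹354,500 + ₹75,500 + ₹80,000 = ₹510,000
  Less exemption ₹65,000 → base ₹445,000
  ₹445,000 × 24% = ₹106,800

Excess of shadow minimum tax over regular income tax: ₹106,800 − ₹44,755 = ₹62,045.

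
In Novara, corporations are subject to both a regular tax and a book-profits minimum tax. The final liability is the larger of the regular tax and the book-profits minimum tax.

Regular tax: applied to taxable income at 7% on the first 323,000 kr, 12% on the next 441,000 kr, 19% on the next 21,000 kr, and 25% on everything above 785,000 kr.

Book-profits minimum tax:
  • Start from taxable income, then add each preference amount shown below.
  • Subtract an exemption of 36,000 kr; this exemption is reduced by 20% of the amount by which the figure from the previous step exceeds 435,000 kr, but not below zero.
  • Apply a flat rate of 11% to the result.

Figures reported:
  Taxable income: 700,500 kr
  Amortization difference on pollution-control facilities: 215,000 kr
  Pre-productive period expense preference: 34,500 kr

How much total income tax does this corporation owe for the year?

Regular tax:
  323,000 kr × 7% = 22,610 kr
  377,500 kr × 12% = 45,300 kr
  → 67,910 kr

Book-profits minimum tax:
  Adjusted income: 700,500 kr + 215,000 kr + 34,500 kr = 950,000 kr
  Exemption: 20% × (950,000 kr − 435,000 kr) = 103,000 kr ≥ 36,000 kr, so the exemption is fully phased out
  Base: 950,000 kr − 0 kr = 950,000 kr
  950,000 kr × 11% = 104,500 kr

104,500 kr > 67,910 kr, so the book-profits minimum tax is the binding amount.

104,500 kr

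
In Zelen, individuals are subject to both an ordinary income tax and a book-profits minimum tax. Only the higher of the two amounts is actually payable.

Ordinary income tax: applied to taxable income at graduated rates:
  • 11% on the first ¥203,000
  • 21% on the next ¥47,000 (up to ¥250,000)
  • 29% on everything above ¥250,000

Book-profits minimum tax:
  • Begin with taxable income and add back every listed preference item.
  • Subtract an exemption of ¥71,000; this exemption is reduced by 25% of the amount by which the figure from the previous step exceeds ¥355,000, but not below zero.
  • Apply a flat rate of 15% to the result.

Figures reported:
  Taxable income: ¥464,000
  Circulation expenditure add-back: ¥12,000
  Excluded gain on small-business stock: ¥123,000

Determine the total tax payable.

¥94,260

Ordinary income tax:
  ¥203,000 × 11% = ¥22,330
  ¥47,000 × 21% = ¥9,870
  ¥214,000 × 29% = ¥62,060
  → ¥94,260

Book-profits minimum tax:
  Adjusted income: ¥464,000 + ¥12,000 + ¥123,000 = ¥599,000
  Exemption: ¥71,000 − 25% × (¥599,000 − ¥355,000) = ¥71,000 − ¥61,000 = ¥10,000
  Base: ¥599,000 − ¥10,000 = ¥589,000
  ¥589,000 × 15% = ¥88,350

¥94,260 > ¥88,350, so the ordinary income tax governs.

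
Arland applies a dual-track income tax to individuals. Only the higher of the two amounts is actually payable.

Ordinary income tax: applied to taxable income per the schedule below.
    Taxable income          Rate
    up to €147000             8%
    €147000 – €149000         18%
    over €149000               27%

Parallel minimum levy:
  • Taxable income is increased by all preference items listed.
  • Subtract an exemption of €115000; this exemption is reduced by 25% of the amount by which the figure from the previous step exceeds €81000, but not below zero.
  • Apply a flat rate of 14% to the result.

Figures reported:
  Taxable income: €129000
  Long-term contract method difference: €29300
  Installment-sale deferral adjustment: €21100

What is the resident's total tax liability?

€12460

Ordinary income tax:
  €129000 × 8% = €10320

Parallel minimum levy:
  Adjusted income: €129000 + €29300 + €21100 = €179400
  Exemption: €115000 − 25% × (€179400 − €81000) = €115000 − €24600 = €90400
  Base: €179400 − €90400 = €89000
  €89000 × 14% = €12460

€12460 > €10320, so the parallel minimum levy is the binding amount.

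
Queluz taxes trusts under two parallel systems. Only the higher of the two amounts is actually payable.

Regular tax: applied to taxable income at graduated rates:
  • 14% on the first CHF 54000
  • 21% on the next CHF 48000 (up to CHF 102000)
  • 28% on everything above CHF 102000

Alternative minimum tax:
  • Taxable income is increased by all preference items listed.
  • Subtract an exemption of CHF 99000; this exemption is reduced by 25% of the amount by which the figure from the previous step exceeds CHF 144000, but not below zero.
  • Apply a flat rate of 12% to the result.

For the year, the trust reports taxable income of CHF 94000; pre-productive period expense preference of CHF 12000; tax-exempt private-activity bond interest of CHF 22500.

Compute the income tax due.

Alternative minimum tax:
  Adjusted income: CHF 94000 + CHF 12000 + CHF 22500 = CHF 128500
  Exemption: CHF 128500 ≤ CHF 144000, so full CHF 99000 applies
  Base: CHF 128500 − CHF 99000 = CHF 29500
  CHF 29500 × 12% = CHF 3540

Regular tax:
  CHF 54000 × 14% = CHF 7560
  CHF 40000 × 21% = CHF 8400
  → CHF 15960

CHF 15960 > CHF 3540, so the regular tax governs.

CHF 15960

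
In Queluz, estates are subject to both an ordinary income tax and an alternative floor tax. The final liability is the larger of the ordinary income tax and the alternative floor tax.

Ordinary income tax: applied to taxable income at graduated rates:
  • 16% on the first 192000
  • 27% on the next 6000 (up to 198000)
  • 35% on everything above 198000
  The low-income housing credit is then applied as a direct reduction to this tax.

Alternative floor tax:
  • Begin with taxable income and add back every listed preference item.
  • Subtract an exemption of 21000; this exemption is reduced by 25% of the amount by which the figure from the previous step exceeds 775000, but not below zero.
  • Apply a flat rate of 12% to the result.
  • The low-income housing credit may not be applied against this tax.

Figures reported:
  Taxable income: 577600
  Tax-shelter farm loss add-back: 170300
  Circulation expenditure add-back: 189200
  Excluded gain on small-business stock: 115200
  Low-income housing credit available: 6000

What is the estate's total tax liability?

Ordinary income tax:
  192000 × 16% = 30720
  6000 × 27% = 1620
  379600 × 35% = 132860
  → 165200
  Less low-income housing credit 6000 → 159200

Alternative floor tax:
  Adjusted income: 577600 + 170300 + 189200 + 115200 = 1052300
  Exemption: 25% × (1052300 − 775000) = 69325 ≥ 21000, so the exemption is fully phased out
  Base: 1052300 − 0 = 1052300
  1052300 × 12% = 126276

159200 > 126276, so the ordinary income tax governs.

159200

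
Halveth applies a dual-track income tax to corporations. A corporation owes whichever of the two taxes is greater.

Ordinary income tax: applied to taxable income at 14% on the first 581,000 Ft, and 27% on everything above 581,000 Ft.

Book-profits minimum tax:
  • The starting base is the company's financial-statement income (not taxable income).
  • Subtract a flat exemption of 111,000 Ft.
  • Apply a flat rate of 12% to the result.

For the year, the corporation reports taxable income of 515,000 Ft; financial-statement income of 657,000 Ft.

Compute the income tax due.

Book-profits minimum tax:
  Base (financial-statement income): 657,000 Ft
  Less exemption 111,000 Ft → base 546,000 Ft
  546,000 Ft × 12% = 65,520 Ft

Ordinary income tax:
  515,000 Ft × 14% = 72,100 Ft

72,100 Ft > 65,520 Ft, so the ordinary income tax governs.

72,100 Ft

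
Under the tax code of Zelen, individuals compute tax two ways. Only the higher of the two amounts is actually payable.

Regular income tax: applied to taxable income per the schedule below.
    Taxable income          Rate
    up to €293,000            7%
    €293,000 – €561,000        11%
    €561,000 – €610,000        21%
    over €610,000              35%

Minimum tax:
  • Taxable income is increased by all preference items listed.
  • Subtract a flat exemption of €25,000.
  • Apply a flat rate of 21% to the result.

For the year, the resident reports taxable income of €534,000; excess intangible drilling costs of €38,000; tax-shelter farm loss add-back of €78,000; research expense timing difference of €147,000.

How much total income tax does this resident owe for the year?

Regular income tax:
  €293,000 × 7% = €20,510
  €241,000 × 11% = €26,510
  → €47,020

Minimum tax:
  Adjusted income: €534,000 + €38,000 + €78,000 + €147,000 = €797,000
  Less exemption €25,000 → base €772,000
  €772,000 × 21% = €162,120

€162,120 > €47,020, so the minimum tax is the binding amount.

€162,120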